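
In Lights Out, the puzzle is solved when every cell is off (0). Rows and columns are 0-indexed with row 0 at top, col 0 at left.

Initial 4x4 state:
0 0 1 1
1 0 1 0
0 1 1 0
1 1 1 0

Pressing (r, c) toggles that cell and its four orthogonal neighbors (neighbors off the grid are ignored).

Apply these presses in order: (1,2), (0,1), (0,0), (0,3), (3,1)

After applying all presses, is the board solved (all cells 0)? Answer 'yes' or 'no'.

After press 1 at (1,2):
0 0 0 1
1 1 0 1
0 1 0 0
1 1 1 0

After press 2 at (0,1):
1 1 1 1
1 0 0 1
0 1 0 0
1 1 1 0

After press 3 at (0,0):
0 0 1 1
0 0 0 1
0 1 0 0
1 1 1 0

After press 4 at (0,3):
0 0 0 0
0 0 0 0
0 1 0 0
1 1 1 0

After press 5 at (3,1):
0 0 0 0
0 0 0 0
0 0 0 0
0 0 0 0

Lights still on: 0

Answer: yes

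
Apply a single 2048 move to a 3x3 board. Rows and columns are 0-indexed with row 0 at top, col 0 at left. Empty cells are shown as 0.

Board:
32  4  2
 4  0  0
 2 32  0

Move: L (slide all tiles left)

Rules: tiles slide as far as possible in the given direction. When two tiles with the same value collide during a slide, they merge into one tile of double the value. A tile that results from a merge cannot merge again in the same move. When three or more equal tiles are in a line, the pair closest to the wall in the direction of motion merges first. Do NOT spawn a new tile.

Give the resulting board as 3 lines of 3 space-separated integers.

Slide left:
row 0: [32, 4, 2] -> [32, 4, 2]
row 1: [4, 0, 0] -> [4, 0, 0]
row 2: [2, 32, 0] -> [2, 32, 0]

Answer: 32  4  2
 4  0  0
 2 32  0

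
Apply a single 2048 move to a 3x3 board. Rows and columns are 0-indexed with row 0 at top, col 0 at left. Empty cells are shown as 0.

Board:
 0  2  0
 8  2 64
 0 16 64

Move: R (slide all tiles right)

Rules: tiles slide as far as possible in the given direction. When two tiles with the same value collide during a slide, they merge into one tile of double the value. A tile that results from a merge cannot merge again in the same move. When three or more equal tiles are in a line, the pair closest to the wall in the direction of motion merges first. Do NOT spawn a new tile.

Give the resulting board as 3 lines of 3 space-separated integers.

Answer:  0  0  2
 8  2 64
 0 16 64

Derivation:
Slide right:
row 0: [0, 2, 0] -> [0, 0, 2]
row 1: [8, 2, 64] -> [8, 2, 64]
row 2: [0, 16, 64] -> [0, 16, 64]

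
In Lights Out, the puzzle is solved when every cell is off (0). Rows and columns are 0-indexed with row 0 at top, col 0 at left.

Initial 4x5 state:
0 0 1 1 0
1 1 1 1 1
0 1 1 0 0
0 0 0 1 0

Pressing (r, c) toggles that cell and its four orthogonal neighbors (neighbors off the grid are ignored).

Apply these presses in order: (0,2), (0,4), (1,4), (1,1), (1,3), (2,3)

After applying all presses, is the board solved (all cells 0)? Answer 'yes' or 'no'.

After press 1 at (0,2):
0 1 0 0 0
1 1 0 1 1
0 1 1 0 0
0 0 0 1 0

After press 2 at (0,4):
0 1 0 1 1
1 1 0 1 0
0 1 1 0 0
0 0 0 1 0

After press 3 at (1,4):
0 1 0 1 0
1 1 0 0 1
0 1 1 0 1
0 0 0 1 0

After press 4 at (1,1):
0 0 0 1 0
0 0 1 0 1
0 0 1 0 1
0 0 0 1 0

After press 5 at (1,3):
0 0 0 0 0
0 0 0 1 0
0 0 1 1 1
0 0 0 1 0

After press 6 at (2,3):
0 0 0 0 0
0 0 0 0 0
0 0 0 0 0
0 0 0 0 0

Lights still on: 0

Answer: yes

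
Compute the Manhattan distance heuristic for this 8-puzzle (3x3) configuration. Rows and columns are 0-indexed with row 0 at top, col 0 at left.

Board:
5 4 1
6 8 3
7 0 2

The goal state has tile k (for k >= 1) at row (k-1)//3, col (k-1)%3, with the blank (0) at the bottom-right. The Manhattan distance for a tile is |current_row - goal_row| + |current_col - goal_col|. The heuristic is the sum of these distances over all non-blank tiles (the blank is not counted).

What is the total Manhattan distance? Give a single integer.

Answer: 13

Derivation:
Tile 5: (0,0)->(1,1) = 2
Tile 4: (0,1)->(1,0) = 2
Tile 1: (0,2)->(0,0) = 2
Tile 6: (1,0)->(1,2) = 2
Tile 8: (1,1)->(2,1) = 1
Tile 3: (1,2)->(0,2) = 1
Tile 7: (2,0)->(2,0) = 0
Tile 2: (2,2)->(0,1) = 3
Sum: 2 + 2 + 2 + 2 + 1 + 1 + 0 + 3 = 13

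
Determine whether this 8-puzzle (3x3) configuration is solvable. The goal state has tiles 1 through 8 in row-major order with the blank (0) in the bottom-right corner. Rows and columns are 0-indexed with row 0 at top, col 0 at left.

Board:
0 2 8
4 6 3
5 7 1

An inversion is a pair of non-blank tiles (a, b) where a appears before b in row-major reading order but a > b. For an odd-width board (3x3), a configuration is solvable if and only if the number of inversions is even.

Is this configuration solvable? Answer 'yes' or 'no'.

Inversions (pairs i<j in row-major order where tile[i] > tile[j] > 0): 15
15 is odd, so the puzzle is not solvable.

Answer: no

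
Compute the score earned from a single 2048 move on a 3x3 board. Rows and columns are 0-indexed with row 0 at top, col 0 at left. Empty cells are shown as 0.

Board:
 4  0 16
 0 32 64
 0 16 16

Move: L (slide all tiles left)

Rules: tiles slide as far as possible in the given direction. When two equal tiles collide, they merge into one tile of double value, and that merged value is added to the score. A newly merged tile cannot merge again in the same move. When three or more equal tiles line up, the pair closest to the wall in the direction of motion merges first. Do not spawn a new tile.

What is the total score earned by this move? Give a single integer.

Answer: 32

Derivation:
Slide left:
row 0: [4, 0, 16] -> [4, 16, 0]  score +0 (running 0)
row 1: [0, 32, 64] -> [32, 64, 0]  score +0 (running 0)
row 2: [0, 16, 16] -> [32, 0, 0]  score +32 (running 32)
Board after move:
 4 16  0
32 64  0
32  0  0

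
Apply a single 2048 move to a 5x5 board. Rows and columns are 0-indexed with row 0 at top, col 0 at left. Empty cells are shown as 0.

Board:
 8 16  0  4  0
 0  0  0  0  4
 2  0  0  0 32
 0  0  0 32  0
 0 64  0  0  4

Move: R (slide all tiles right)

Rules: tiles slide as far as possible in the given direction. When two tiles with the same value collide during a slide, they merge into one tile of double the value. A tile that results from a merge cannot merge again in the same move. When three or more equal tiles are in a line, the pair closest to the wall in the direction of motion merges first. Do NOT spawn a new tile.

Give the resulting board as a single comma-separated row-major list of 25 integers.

Slide right:
row 0: [8, 16, 0, 4, 0] -> [0, 0, 8, 16, 4]
row 1: [0, 0, 0, 0, 4] -> [0, 0, 0, 0, 4]
row 2: [2, 0, 0, 0, 32] -> [0, 0, 0, 2, 32]
row 3: [0, 0, 0, 32, 0] -> [0, 0, 0, 0, 32]
row 4: [0, 64, 0, 0, 4] -> [0, 0, 0, 64, 4]

Answer: 0, 0, 8, 16, 4, 0, 0, 0, 0, 4, 0, 0, 0, 2, 32, 0, 0, 0, 0, 32, 0, 0, 0, 64, 4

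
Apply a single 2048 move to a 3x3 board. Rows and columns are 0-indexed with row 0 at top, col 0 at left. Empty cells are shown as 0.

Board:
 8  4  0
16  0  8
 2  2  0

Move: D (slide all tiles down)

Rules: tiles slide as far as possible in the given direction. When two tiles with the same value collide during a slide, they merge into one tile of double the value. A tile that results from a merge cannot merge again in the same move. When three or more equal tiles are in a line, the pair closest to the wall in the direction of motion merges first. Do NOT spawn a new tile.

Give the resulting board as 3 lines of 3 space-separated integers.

Slide down:
col 0: [8, 16, 2] -> [8, 16, 2]
col 1: [4, 0, 2] -> [0, 4, 2]
col 2: [0, 8, 0] -> [0, 0, 8]

Answer:  8  0  0
16  4  0
 2  2  8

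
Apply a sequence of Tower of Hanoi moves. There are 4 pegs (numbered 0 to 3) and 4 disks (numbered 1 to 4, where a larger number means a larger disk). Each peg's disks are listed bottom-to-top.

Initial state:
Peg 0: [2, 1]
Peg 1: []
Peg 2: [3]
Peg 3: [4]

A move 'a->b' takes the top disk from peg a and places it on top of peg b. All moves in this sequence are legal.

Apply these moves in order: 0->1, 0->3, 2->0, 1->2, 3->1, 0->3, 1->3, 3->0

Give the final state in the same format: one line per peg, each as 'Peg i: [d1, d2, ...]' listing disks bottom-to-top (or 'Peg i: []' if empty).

After move 1 (0->1):
Peg 0: [2]
Peg 1: [1]
Peg 2: [3]
Peg 3: [4]

After move 2 (0->3):
Peg 0: []
Peg 1: [1]
Peg 2: [3]
Peg 3: [4, 2]

After move 3 (2->0):
Peg 0: [3]
Peg 1: [1]
Peg 2: []
Peg 3: [4, 2]

After move 4 (1->2):
Peg 0: [3]
Peg 1: []
Peg 2: [1]
Peg 3: [4, 2]

After move 5 (3->1):
Peg 0: [3]
Peg 1: [2]
Peg 2: [1]
Peg 3: [4]

After move 6 (0->3):
Peg 0: []
Peg 1: [2]
Peg 2: [1]
Peg 3: [4, 3]

After move 7 (1->3):
Peg 0: []
Peg 1: []
Peg 2: [1]
Peg 3: [4, 3, 2]

After move 8 (3->0):
Peg 0: [2]
Peg 1: []
Peg 2: [1]
Peg 3: [4, 3]

Answer: Peg 0: [2]
Peg 1: []
Peg 2: [1]
Peg 3: [4, 3]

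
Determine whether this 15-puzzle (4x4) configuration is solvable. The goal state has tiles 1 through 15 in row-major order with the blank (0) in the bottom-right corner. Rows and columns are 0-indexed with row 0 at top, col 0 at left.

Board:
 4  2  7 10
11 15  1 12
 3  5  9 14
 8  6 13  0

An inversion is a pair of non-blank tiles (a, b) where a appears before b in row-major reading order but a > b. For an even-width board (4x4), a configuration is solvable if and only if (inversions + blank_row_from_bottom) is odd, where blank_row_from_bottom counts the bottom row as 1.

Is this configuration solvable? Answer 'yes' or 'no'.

Answer: yes

Derivation:
Inversions: 40
Blank is in row 3 (0-indexed from top), which is row 1 counting from the bottom (bottom = 1).
40 + 1 = 41, which is odd, so the puzzle is solvable.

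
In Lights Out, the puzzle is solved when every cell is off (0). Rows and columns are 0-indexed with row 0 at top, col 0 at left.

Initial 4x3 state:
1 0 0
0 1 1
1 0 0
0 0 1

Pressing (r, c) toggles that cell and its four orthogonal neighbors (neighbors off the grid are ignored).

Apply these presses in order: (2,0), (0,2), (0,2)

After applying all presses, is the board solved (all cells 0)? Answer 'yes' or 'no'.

Answer: no

Derivation:
After press 1 at (2,0):
1 0 0
1 1 1
0 1 0
1 0 1

After press 2 at (0,2):
1 1 1
1 1 0
0 1 0
1 0 1

After press 3 at (0,2):
1 0 0
1 1 1
0 1 0
1 0 1

Lights still on: 7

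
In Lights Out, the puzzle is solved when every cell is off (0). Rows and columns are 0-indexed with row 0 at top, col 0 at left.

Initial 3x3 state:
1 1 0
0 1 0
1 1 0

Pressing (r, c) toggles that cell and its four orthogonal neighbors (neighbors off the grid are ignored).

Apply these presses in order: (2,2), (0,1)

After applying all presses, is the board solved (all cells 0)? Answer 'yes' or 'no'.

Answer: no

Derivation:
After press 1 at (2,2):
1 1 0
0 1 1
1 0 1

After press 2 at (0,1):
0 0 1
0 0 1
1 0 1

Lights still on: 4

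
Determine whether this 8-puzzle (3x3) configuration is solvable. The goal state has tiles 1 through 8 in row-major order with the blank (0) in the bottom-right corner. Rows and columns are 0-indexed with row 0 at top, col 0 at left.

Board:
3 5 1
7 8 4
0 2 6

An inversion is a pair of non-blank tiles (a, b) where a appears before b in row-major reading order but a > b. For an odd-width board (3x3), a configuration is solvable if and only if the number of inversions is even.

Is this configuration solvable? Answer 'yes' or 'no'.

Answer: yes

Derivation:
Inversions (pairs i<j in row-major order where tile[i] > tile[j] > 0): 12
12 is even, so the puzzle is solvable.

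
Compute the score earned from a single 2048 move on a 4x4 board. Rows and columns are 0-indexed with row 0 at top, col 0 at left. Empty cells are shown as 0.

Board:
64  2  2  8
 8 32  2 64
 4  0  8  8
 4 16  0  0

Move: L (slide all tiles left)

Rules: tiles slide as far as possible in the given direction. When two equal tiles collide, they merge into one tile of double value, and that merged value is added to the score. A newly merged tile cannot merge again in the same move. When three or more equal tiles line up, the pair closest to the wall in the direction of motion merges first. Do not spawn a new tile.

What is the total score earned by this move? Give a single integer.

Slide left:
row 0: [64, 2, 2, 8] -> [64, 4, 8, 0]  score +4 (running 4)
row 1: [8, 32, 2, 64] -> [8, 32, 2, 64]  score +0 (running 4)
row 2: [4, 0, 8, 8] -> [4, 16, 0, 0]  score +16 (running 20)
row 3: [4, 16, 0, 0] -> [4, 16, 0, 0]  score +0 (running 20)
Board after move:
64  4  8  0
 8 32  2 64
 4 16  0  0
 4 16  0  0

Answer: 20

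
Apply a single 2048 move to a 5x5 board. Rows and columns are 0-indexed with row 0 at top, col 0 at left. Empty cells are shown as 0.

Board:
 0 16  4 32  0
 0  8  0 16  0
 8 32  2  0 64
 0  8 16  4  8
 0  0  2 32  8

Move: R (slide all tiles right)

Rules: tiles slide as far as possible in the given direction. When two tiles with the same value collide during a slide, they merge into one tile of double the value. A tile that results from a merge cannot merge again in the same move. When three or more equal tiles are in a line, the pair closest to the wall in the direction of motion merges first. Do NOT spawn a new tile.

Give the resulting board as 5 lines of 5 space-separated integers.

Answer:  0  0 16  4 32
 0  0  0  8 16
 0  8 32  2 64
 0  8 16  4  8
 0  0  2 32  8

Derivation:
Slide right:
row 0: [0, 16, 4, 32, 0] -> [0, 0, 16, 4, 32]
row 1: [0, 8, 0, 16, 0] -> [0, 0, 0, 8, 16]
row 2: [8, 32, 2, 0, 64] -> [0, 8, 32, 2, 64]
row 3: [0, 8, 16, 4, 8] -> [0, 8, 16, 4, 8]
row 4: [0, 0, 2, 32, 8] -> [0, 0, 2, 32, 8]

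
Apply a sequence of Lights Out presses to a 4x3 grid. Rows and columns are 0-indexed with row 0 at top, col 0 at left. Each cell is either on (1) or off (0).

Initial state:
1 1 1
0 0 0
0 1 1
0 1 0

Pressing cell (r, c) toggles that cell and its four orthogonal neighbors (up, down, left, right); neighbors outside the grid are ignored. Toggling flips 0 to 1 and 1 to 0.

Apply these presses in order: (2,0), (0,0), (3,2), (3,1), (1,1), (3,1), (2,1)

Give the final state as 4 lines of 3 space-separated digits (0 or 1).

Answer: 0 1 1
1 0 1
0 0 1
1 1 1

Derivation:
After press 1 at (2,0):
1 1 1
1 0 0
1 0 1
1 1 0

After press 2 at (0,0):
0 0 1
0 0 0
1 0 1
1 1 0

After press 3 at (3,2):
0 0 1
0 0 0
1 0 0
1 0 1

After press 4 at (3,1):
0 0 1
0 0 0
1 1 0
0 1 0

After press 5 at (1,1):
0 1 1
1 1 1
1 0 0
0 1 0

After press 6 at (3,1):
0 1 1
1 1 1
1 1 0
1 0 1

After press 7 at (2,1):
0 1 1
1 0 1
0 0 1
1 1 1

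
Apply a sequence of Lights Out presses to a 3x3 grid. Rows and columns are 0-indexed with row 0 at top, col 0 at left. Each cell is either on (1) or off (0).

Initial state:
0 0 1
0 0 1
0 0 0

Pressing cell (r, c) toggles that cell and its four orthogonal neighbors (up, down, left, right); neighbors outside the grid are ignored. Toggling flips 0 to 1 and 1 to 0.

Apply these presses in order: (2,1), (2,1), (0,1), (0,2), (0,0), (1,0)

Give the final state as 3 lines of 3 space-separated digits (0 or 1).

After press 1 at (2,1):
0 0 1
0 1 1
1 1 1

After press 2 at (2,1):
0 0 1
0 0 1
0 0 0

After press 3 at (0,1):
1 1 0
0 1 1
0 0 0

After press 4 at (0,2):
1 0 1
0 1 0
0 0 0

After press 5 at (0,0):
0 1 1
1 1 0
0 0 0

After press 6 at (1,0):
1 1 1
0 0 0
1 0 0

Answer: 1 1 1
0 0 0
1 0 0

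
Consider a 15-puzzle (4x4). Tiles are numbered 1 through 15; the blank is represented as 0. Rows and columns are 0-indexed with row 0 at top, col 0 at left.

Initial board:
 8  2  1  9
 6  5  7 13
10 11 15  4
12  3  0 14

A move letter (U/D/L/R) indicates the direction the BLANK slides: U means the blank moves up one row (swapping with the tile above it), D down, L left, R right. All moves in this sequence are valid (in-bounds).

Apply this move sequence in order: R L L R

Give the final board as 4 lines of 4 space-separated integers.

Answer:  8  2  1  9
 6  5  7 13
10 11 15  4
12  3  0 14

Derivation:
After move 1 (R):
 8  2  1  9
 6  5  7 13
10 11 15  4
12  3 14  0

After move 2 (L):
 8  2  1  9
 6  5  7 13
10 11 15  4
12  3  0 14

After move 3 (L):
 8  2  1  9
 6  5  7 13
10 11 15  4
12  0  3 14

After move 4 (R):
 8  2  1  9
 6  5  7 13
10 11 15  4
12  3  0 14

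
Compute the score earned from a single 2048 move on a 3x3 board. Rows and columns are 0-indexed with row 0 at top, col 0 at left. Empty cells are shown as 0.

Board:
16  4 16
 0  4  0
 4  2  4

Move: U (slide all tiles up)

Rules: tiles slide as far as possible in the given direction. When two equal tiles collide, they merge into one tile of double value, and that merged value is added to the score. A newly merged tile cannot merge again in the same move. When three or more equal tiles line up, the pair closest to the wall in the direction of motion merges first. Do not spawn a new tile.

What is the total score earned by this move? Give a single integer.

Slide up:
col 0: [16, 0, 4] -> [16, 4, 0]  score +0 (running 0)
col 1: [4, 4, 2] -> [8, 2, 0]  score +8 (running 8)
col 2: [16, 0, 4] -> [16, 4, 0]  score +0 (running 8)
Board after move:
16  8 16
 4  2  4
 0  0  0

Answer: 8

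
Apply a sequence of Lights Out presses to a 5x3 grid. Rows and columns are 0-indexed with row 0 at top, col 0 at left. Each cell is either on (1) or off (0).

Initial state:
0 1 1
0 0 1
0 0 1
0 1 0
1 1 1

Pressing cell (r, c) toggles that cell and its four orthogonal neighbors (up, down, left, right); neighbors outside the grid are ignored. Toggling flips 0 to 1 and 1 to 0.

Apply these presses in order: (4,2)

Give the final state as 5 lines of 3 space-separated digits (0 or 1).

Answer: 0 1 1
0 0 1
0 0 1
0 1 1
1 0 0

Derivation:
After press 1 at (4,2):
0 1 1
0 0 1
0 0 1
0 1 1
1 0 0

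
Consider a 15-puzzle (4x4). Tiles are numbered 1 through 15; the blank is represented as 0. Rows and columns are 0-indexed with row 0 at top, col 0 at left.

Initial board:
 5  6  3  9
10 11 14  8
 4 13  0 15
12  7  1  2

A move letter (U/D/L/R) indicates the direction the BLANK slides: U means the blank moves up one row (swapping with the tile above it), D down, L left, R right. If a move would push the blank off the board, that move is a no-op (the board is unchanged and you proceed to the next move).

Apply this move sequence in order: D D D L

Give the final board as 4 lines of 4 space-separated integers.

Answer:  5  6  3  9
10 11 14  8
 4 13  1 15
12  0  7  2

Derivation:
After move 1 (D):
 5  6  3  9
10 11 14  8
 4 13  1 15
12  7  0  2

After move 2 (D):
 5  6  3  9
10 11 14  8
 4 13  1 15
12  7  0  2

After move 3 (D):
 5  6  3  9
10 11 14  8
 4 13  1 15
12  7  0  2

After move 4 (L):
 5  6  3  9
10 11 14  8
 4 13  1 15
12  0  7  2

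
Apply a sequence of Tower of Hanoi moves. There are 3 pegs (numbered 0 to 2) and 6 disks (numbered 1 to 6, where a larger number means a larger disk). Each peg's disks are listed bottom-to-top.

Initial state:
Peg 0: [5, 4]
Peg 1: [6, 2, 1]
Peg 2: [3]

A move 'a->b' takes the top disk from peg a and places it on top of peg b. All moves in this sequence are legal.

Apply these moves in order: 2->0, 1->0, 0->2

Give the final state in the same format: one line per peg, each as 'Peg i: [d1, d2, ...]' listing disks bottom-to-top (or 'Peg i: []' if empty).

After move 1 (2->0):
Peg 0: [5, 4, 3]
Peg 1: [6, 2, 1]
Peg 2: []

After move 2 (1->0):
Peg 0: [5, 4, 3, 1]
Peg 1: [6, 2]
Peg 2: []

After move 3 (0->2):
Peg 0: [5, 4, 3]
Peg 1: [6, 2]
Peg 2: [1]

Answer: Peg 0: [5, 4, 3]
Peg 1: [6, 2]
Peg 2: [1]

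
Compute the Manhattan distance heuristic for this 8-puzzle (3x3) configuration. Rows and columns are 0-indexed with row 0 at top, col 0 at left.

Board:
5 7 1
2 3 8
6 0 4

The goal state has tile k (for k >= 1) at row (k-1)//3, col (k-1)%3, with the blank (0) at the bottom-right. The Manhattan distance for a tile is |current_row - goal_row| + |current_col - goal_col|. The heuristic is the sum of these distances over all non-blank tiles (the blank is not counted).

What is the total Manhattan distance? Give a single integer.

Answer: 19

Derivation:
Tile 5: at (0,0), goal (1,1), distance |0-1|+|0-1| = 2
Tile 7: at (0,1), goal (2,0), distance |0-2|+|1-0| = 3
Tile 1: at (0,2), goal (0,0), distance |0-0|+|2-0| = 2
Tile 2: at (1,0), goal (0,1), distance |1-0|+|0-1| = 2
Tile 3: at (1,1), goal (0,2), distance |1-0|+|1-2| = 2
Tile 8: at (1,2), goal (2,1), distance |1-2|+|2-1| = 2
Tile 6: at (2,0), goal (1,2), distance |2-1|+|0-2| = 3
Tile 4: at (2,2), goal (1,0), distance |2-1|+|2-0| = 3
Sum: 2 + 3 + 2 + 2 + 2 + 2 + 3 + 3 = 19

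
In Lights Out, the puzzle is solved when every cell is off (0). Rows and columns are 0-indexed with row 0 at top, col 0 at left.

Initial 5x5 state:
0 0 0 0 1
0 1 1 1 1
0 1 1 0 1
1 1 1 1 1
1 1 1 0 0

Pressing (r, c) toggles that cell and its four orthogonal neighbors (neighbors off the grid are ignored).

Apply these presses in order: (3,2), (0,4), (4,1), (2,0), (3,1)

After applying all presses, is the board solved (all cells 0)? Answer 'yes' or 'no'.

After press 1 at (3,2):
0 0 0 0 1
0 1 1 1 1
0 1 0 0 1
1 0 0 0 1
1 1 0 0 0

After press 2 at (0,4):
0 0 0 1 0
0 1 1 1 0
0 1 0 0 1
1 0 0 0 1
1 1 0 0 0

After press 3 at (4,1):
0 0 0 1 0
0 1 1 1 0
0 1 0 0 1
1 1 0 0 1
0 0 1 0 0

After press 4 at (2,0):
0 0 0 1 0
1 1 1 1 0
1 0 0 0 1
0 1 0 0 1
0 0 1 0 0

After press 5 at (3,1):
0 0 0 1 0
1 1 1 1 0
1 1 0 0 1
1 0 1 0 1
0 1 1 0 0

Lights still on: 13

Answer: no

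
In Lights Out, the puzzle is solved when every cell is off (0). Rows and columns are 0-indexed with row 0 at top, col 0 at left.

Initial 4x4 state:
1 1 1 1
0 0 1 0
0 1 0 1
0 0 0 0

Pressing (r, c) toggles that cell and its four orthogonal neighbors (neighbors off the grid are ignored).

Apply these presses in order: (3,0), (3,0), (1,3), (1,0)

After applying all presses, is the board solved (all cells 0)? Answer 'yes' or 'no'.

Answer: no

Derivation:
After press 1 at (3,0):
1 1 1 1
0 0 1 0
1 1 0 1
1 1 0 0

After press 2 at (3,0):
1 1 1 1
0 0 1 0
0 1 0 1
0 0 0 0

After press 3 at (1,3):
1 1 1 0
0 0 0 1
0 1 0 0
0 0 0 0

After press 4 at (1,0):
0 1 1 0
1 1 0 1
1 1 0 0
0 0 0 0

Lights still on: 7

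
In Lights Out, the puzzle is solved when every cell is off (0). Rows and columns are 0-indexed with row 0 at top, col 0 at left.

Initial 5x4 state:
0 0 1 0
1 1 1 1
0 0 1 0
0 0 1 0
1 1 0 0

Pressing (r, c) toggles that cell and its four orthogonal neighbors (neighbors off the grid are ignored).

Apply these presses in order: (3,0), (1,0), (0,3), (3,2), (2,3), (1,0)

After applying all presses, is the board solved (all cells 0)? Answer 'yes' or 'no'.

Answer: no

Derivation:
After press 1 at (3,0):
0 0 1 0
1 1 1 1
1 0 1 0
1 1 1 0
0 1 0 0

After press 2 at (1,0):
1 0 1 0
0 0 1 1
0 0 1 0
1 1 1 0
0 1 0 0

After press 3 at (0,3):
1 0 0 1
0 0 1 0
0 0 1 0
1 1 1 0
0 1 0 0

After press 4 at (3,2):
1 0 0 1
0 0 1 0
0 0 0 0
1 0 0 1
0 1 1 0

After press 5 at (2,3):
1 0 0 1
0 0 1 1
0 0 1 1
1 0 0 0
0 1 1 0

After press 6 at (1,0):
0 0 0 1
1 1 1 1
1 0 1 1
1 0 0 0
0 1 1 0

Lights still on: 11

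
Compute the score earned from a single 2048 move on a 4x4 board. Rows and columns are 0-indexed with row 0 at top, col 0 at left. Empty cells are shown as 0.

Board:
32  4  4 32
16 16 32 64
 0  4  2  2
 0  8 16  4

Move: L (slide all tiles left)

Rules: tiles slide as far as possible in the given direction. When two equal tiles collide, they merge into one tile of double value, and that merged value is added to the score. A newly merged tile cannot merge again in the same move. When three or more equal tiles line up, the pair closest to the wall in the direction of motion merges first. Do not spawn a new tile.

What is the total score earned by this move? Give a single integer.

Answer: 44

Derivation:
Slide left:
row 0: [32, 4, 4, 32] -> [32, 8, 32, 0]  score +8 (running 8)
row 1: [16, 16, 32, 64] -> [32, 32, 64, 0]  score +32 (running 40)
row 2: [0, 4, 2, 2] -> [4, 4, 0, 0]  score +4 (running 44)
row 3: [0, 8, 16, 4] -> [8, 16, 4, 0]  score +0 (running 44)
Board after move:
32  8 32  0
32 32 64  0
 4  4  0  0
 8 16  4  0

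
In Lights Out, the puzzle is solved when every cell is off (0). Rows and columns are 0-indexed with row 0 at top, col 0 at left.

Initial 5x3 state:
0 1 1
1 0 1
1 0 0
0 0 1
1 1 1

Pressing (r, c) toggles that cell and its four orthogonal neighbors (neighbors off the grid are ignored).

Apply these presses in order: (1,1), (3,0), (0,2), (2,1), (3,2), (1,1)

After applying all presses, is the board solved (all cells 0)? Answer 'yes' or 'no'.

Answer: no

Derivation:
After press 1 at (1,1):
0 0 1
0 1 0
1 1 0
0 0 1
1 1 1

After press 2 at (3,0):
0 0 1
0 1 0
0 1 0
1 1 1
0 1 1

After press 3 at (0,2):
0 1 0
0 1 1
0 1 0
1 1 1
0 1 1

After press 4 at (2,1):
0 1 0
0 0 1
1 0 1
1 0 1
0 1 1

After press 5 at (3,2):
0 1 0
0 0 1
1 0 0
1 1 0
0 1 0

After press 6 at (1,1):
0 0 0
1 1 0
1 1 0
1 1 0
0 1 0

Lights still on: 7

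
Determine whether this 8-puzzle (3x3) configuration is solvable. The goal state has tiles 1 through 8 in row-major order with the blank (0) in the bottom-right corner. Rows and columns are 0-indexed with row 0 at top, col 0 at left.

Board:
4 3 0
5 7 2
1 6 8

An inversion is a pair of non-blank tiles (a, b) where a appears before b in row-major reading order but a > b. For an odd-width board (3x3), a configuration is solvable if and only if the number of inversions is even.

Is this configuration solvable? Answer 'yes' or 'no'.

Inversions (pairs i<j in row-major order where tile[i] > tile[j] > 0): 11
11 is odd, so the puzzle is not solvable.

Answer: no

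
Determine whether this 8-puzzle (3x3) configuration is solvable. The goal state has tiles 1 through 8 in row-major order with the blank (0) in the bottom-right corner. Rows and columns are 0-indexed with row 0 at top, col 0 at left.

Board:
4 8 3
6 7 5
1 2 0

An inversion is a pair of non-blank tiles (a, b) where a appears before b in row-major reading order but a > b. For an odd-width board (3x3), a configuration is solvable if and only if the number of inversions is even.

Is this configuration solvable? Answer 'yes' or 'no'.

Inversions (pairs i<j in row-major order where tile[i] > tile[j] > 0): 19
19 is odd, so the puzzle is not solvable.

Answer: no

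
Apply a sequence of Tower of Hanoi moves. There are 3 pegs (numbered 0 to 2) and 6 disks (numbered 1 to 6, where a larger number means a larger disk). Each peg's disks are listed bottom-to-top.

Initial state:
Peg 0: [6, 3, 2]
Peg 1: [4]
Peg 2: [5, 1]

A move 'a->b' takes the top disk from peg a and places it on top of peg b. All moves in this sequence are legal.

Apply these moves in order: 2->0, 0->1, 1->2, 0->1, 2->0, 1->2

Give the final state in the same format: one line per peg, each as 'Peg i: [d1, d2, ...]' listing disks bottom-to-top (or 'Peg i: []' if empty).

Answer: Peg 0: [6, 3, 1]
Peg 1: [4]
Peg 2: [5, 2]

Derivation:
After move 1 (2->0):
Peg 0: [6, 3, 2, 1]
Peg 1: [4]
Peg 2: [5]

After move 2 (0->1):
Peg 0: [6, 3, 2]
Peg 1: [4, 1]
Peg 2: [5]

After move 3 (1->2):
Peg 0: [6, 3, 2]
Peg 1: [4]
Peg 2: [5, 1]

After move 4 (0->1):
Peg 0: [6, 3]
Peg 1: [4, 2]
Peg 2: [5, 1]

After move 5 (2->0):
Peg 0: [6, 3, 1]
Peg 1: [4, 2]
Peg 2: [5]

After move 6 (1->2):
Peg 0: [6, 3, 1]
Peg 1: [4]
Peg 2: [5, 2]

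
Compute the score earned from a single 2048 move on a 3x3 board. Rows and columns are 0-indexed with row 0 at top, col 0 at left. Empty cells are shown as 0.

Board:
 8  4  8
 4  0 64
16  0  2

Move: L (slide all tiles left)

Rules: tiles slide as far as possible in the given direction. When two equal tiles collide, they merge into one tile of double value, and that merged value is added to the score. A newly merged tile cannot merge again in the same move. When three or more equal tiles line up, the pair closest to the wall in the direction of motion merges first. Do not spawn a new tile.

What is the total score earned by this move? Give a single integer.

Answer: 0

Derivation:
Slide left:
row 0: [8, 4, 8] -> [8, 4, 8]  score +0 (running 0)
row 1: [4, 0, 64] -> [4, 64, 0]  score +0 (running 0)
row 2: [16, 0, 2] -> [16, 2, 0]  score +0 (running 0)
Board after move:
 8  4  8
 4 64  0
16  2  0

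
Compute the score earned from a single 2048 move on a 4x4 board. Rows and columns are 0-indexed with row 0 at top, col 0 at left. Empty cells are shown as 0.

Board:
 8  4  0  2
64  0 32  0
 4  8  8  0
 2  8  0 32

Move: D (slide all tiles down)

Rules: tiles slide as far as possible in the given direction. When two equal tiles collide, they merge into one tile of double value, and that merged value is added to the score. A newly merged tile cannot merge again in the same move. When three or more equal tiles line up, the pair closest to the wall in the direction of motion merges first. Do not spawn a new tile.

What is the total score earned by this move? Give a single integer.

Slide down:
col 0: [8, 64, 4, 2] -> [8, 64, 4, 2]  score +0 (running 0)
col 1: [4, 0, 8, 8] -> [0, 0, 4, 16]  score +16 (running 16)
col 2: [0, 32, 8, 0] -> [0, 0, 32, 8]  score +0 (running 16)
col 3: [2, 0, 0, 32] -> [0, 0, 2, 32]  score +0 (running 16)
Board after move:
 8  0  0  0
64  0  0  0
 4  4 32  2
 2 16  8 32

Answer: 16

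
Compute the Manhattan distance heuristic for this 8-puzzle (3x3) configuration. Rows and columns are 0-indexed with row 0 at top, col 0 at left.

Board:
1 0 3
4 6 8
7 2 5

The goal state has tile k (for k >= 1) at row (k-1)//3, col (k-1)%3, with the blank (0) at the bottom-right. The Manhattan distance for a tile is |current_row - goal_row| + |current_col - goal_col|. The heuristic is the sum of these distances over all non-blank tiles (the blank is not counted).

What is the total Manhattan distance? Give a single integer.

Answer: 7

Derivation:
Tile 1: (0,0)->(0,0) = 0
Tile 3: (0,2)->(0,2) = 0
Tile 4: (1,0)->(1,0) = 0
Tile 6: (1,1)->(1,2) = 1
Tile 8: (1,2)->(2,1) = 2
Tile 7: (2,0)->(2,0) = 0
Tile 2: (2,1)->(0,1) = 2
Tile 5: (2,2)->(1,1) = 2
Sum: 0 + 0 + 0 + 1 + 2 + 0 + 2 + 2 = 7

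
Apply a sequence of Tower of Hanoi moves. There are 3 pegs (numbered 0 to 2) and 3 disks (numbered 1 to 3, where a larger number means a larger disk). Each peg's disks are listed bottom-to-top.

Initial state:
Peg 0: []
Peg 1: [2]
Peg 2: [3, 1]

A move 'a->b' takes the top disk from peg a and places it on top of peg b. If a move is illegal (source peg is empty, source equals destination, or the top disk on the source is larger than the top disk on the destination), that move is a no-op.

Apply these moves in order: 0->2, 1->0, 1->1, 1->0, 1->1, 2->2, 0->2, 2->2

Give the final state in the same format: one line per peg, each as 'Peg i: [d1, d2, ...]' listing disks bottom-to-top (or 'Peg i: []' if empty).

After move 1 (0->2):
Peg 0: []
Peg 1: [2]
Peg 2: [3, 1]

After move 2 (1->0):
Peg 0: [2]
Peg 1: []
Peg 2: [3, 1]

After move 3 (1->1):
Peg 0: [2]
Peg 1: []
Peg 2: [3, 1]

After move 4 (1->0):
Peg 0: [2]
Peg 1: []
Peg 2: [3, 1]

After move 5 (1->1):
Peg 0: [2]
Peg 1: []
Peg 2: [3, 1]

After move 6 (2->2):
Peg 0: [2]
Peg 1: []
Peg 2: [3, 1]

After move 7 (0->2):
Peg 0: [2]
Peg 1: []
Peg 2: [3, 1]

After move 8 (2->2):
Peg 0: [2]
Peg 1: []
Peg 2: [3, 1]

Answer: Peg 0: [2]
Peg 1: []
Peg 2: [3, 1]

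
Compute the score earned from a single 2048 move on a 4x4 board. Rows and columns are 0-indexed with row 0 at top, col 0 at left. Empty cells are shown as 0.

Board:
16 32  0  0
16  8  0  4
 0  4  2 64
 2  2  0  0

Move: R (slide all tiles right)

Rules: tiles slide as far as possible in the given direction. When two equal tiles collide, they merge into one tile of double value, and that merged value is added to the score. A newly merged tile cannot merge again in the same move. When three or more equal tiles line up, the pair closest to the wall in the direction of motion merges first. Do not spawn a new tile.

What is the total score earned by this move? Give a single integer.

Slide right:
row 0: [16, 32, 0, 0] -> [0, 0, 16, 32]  score +0 (running 0)
row 1: [16, 8, 0, 4] -> [0, 16, 8, 4]  score +0 (running 0)
row 2: [0, 4, 2, 64] -> [0, 4, 2, 64]  score +0 (running 0)
row 3: [2, 2, 0, 0] -> [0, 0, 0, 4]  score +4 (running 4)
Board after move:
 0  0 16 32
 0 16  8  4
 0  4  2 64
 0  0  0  4

Answer: 4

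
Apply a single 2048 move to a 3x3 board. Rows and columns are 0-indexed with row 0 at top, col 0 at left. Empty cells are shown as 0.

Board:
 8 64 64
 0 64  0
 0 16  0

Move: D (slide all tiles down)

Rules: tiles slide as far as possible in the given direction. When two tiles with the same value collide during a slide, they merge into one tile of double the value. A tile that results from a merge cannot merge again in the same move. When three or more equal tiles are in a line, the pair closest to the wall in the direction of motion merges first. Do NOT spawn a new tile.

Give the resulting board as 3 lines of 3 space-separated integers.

Answer:   0   0   0
  0 128   0
  8  16  64

Derivation:
Slide down:
col 0: [8, 0, 0] -> [0, 0, 8]
col 1: [64, 64, 16] -> [0, 128, 16]
col 2: [64, 0, 0] -> [0, 0, 64]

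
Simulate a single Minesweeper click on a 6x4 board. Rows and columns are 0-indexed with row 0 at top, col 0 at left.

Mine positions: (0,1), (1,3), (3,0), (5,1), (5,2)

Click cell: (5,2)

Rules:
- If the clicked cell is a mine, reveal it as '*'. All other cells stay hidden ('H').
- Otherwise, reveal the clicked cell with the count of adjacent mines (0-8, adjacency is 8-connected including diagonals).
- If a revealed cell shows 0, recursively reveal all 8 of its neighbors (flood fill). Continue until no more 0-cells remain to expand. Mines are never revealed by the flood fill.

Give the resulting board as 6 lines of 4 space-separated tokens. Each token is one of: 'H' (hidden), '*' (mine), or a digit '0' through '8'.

H H H H
H H H H
H H H H
H H H H
H H H H
H H * H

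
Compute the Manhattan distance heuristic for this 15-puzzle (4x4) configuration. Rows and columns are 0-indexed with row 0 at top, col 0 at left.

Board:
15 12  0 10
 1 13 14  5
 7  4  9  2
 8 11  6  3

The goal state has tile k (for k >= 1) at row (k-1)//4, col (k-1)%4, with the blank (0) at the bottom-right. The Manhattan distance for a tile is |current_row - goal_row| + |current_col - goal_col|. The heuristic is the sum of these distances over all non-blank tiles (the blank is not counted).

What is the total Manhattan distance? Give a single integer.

Answer: 50

Derivation:
Tile 15: at (0,0), goal (3,2), distance |0-3|+|0-2| = 5
Tile 12: at (0,1), goal (2,3), distance |0-2|+|1-3| = 4
Tile 10: at (0,3), goal (2,1), distance |0-2|+|3-1| = 4
Tile 1: at (1,0), goal (0,0), distance |1-0|+|0-0| = 1
Tile 13: at (1,1), goal (3,0), distance |1-3|+|1-0| = 3
Tile 14: at (1,2), goal (3,1), distance |1-3|+|2-1| = 3
Tile 5: at (1,3), goal (1,0), distance |1-1|+|3-0| = 3
Tile 7: at (2,0), goal (1,2), distance |2-1|+|0-2| = 3
Tile 4: at (2,1), goal (0,3), distance |2-0|+|1-3| = 4
Tile 9: at (2,2), goal (2,0), distance |2-2|+|2-0| = 2
Tile 2: at (2,3), goal (0,1), distance |2-0|+|3-1| = 4
Tile 8: at (3,0), goal (1,3), distance |3-1|+|0-3| = 5
Tile 11: at (3,1), goal (2,2), distance |3-2|+|1-2| = 2
Tile 6: at (3,2), goal (1,1), distance |3-1|+|2-1| = 3
Tile 3: at (3,3), goal (0,2), distance |3-0|+|3-2| = 4
Sum: 5 + 4 + 4 + 1 + 3 + 3 + 3 + 3 + 4 + 2 + 4 + 5 + 2 + 3 + 4 = 50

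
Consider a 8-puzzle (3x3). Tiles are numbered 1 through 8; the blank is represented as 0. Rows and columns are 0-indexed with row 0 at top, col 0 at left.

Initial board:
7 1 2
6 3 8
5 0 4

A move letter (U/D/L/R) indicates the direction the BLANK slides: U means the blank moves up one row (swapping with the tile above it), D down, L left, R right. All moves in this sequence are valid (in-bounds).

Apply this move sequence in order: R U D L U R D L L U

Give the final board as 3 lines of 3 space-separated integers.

After move 1 (R):
7 1 2
6 3 8
5 4 0

After move 2 (U):
7 1 2
6 3 0
5 4 8

After move 3 (D):
7 1 2
6 3 8
5 4 0

After move 4 (L):
7 1 2
6 3 8
5 0 4

After move 5 (U):
7 1 2
6 0 8
5 3 4

After move 6 (R):
7 1 2
6 8 0
5 3 4

After move 7 (D):
7 1 2
6 8 4
5 3 0

After move 8 (L):
7 1 2
6 8 4
5 0 3

After move 9 (L):
7 1 2
6 8 4
0 5 3

After move 10 (U):
7 1 2
0 8 4
6 5 3

Answer: 7 1 2
0 8 4
6 5 3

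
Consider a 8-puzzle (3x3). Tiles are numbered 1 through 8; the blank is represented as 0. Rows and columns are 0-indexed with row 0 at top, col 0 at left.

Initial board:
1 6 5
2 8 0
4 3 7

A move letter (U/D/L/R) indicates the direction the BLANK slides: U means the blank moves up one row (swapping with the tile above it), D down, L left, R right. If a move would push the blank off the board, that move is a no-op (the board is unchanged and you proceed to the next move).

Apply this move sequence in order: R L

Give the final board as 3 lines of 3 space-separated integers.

Answer: 1 6 5
2 0 8
4 3 7

Derivation:
After move 1 (R):
1 6 5
2 8 0
4 3 7

After move 2 (L):
1 6 5
2 0 8
4 3 7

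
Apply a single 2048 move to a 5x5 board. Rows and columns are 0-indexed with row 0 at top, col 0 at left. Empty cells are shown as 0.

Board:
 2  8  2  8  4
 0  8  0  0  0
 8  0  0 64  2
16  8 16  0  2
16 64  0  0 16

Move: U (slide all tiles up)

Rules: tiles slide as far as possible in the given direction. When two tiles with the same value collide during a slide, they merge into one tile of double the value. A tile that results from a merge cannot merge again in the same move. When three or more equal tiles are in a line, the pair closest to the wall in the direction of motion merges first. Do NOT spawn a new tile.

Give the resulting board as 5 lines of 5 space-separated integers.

Answer:  2 16  2  8  4
 8  8 16 64  4
32 64  0  0 16
 0  0  0  0  0
 0  0  0  0  0

Derivation:
Slide up:
col 0: [2, 0, 8, 16, 16] -> [2, 8, 32, 0, 0]
col 1: [8, 8, 0, 8, 64] -> [16, 8, 64, 0, 0]
col 2: [2, 0, 0, 16, 0] -> [2, 16, 0, 0, 0]
col 3: [8, 0, 64, 0, 0] -> [8, 64, 0, 0, 0]
col 4: [4, 0, 2, 2, 16] -> [4, 4, 16, 0, 0]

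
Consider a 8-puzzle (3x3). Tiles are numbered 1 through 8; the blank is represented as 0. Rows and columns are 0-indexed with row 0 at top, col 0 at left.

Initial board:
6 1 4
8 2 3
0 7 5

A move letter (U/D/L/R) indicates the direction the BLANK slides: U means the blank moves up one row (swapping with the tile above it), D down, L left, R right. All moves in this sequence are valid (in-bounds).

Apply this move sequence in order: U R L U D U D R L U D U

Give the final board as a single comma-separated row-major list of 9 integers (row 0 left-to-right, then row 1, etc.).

After move 1 (U):
6 1 4
0 2 3
8 7 5

After move 2 (R):
6 1 4
2 0 3
8 7 5

After move 3 (L):
6 1 4
0 2 3
8 7 5

After move 4 (U):
0 1 4
6 2 3
8 7 5

After move 5 (D):
6 1 4
0 2 3
8 7 5

After move 6 (U):
0 1 4
6 2 3
8 7 5

After move 7 (D):
6 1 4
0 2 3
8 7 5

After move 8 (R):
6 1 4
2 0 3
8 7 5

After move 9 (L):
6 1 4
0 2 3
8 7 5

After move 10 (U):
0 1 4
6 2 3
8 7 5

After move 11 (D):
6 1 4
0 2 3
8 7 5

After move 12 (U):
0 1 4
6 2 3
8 7 5

Answer: 0, 1, 4, 6, 2, 3, 8, 7, 5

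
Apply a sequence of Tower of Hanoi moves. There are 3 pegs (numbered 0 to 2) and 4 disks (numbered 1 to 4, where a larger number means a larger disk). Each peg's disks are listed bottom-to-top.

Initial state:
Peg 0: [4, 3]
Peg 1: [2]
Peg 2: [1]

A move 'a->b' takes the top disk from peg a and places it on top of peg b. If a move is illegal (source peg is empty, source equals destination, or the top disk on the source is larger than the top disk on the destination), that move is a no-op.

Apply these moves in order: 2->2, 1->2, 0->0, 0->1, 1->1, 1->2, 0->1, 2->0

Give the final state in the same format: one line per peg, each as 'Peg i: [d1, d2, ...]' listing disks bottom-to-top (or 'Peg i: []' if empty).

After move 1 (2->2):
Peg 0: [4, 3]
Peg 1: [2]
Peg 2: [1]

After move 2 (1->2):
Peg 0: [4, 3]
Peg 1: [2]
Peg 2: [1]

After move 3 (0->0):
Peg 0: [4, 3]
Peg 1: [2]
Peg 2: [1]

After move 4 (0->1):
Peg 0: [4, 3]
Peg 1: [2]
Peg 2: [1]

After move 5 (1->1):
Peg 0: [4, 3]
Peg 1: [2]
Peg 2: [1]

After move 6 (1->2):
Peg 0: [4, 3]
Peg 1: [2]
Peg 2: [1]

After move 7 (0->1):
Peg 0: [4, 3]
Peg 1: [2]
Peg 2: [1]

After move 8 (2->0):
Peg 0: [4, 3, 1]
Peg 1: [2]
Peg 2: []

Answer: Peg 0: [4, 3, 1]
Peg 1: [2]
Peg 2: []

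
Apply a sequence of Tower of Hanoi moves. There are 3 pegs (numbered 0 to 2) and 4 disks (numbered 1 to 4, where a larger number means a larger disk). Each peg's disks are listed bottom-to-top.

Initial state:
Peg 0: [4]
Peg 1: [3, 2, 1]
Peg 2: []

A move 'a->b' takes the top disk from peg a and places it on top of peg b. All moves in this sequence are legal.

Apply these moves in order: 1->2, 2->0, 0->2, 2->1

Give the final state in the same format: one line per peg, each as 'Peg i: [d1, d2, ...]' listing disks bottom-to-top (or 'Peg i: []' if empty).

After move 1 (1->2):
Peg 0: [4]
Peg 1: [3, 2]
Peg 2: [1]

After move 2 (2->0):
Peg 0: [4, 1]
Peg 1: [3, 2]
Peg 2: []

After move 3 (0->2):
Peg 0: [4]
Peg 1: [3, 2]
Peg 2: [1]

After move 4 (2->1):
Peg 0: [4]
Peg 1: [3, 2, 1]
Peg 2: []

Answer: Peg 0: [4]
Peg 1: [3, 2, 1]
Peg 2: []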